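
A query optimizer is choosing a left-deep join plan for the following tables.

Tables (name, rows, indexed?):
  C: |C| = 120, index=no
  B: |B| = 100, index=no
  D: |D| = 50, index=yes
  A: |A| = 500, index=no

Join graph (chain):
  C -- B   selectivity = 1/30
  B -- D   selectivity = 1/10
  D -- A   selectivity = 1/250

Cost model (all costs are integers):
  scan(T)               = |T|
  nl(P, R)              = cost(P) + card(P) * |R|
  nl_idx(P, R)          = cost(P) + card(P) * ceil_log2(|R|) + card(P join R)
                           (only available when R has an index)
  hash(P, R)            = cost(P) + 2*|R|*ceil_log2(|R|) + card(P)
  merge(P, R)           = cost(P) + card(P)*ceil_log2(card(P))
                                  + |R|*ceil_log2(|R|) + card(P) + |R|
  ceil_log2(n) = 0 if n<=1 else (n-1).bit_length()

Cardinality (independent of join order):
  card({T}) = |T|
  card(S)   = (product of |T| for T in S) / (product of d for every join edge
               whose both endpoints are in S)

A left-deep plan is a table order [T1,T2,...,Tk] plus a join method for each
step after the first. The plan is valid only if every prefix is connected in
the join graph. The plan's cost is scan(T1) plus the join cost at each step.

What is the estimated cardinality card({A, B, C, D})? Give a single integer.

Tables in S: A(500), B(100), C(120), D(50)
Edges inside S: C-B(d=30), B-D(d=10), D-A(d=250)
numerator = 500 * 100 * 120 * 50 = 300000000
denominator = 30 * 10 * 250 = 75000
card(S) = 300000000 / 75000 = 4000

4000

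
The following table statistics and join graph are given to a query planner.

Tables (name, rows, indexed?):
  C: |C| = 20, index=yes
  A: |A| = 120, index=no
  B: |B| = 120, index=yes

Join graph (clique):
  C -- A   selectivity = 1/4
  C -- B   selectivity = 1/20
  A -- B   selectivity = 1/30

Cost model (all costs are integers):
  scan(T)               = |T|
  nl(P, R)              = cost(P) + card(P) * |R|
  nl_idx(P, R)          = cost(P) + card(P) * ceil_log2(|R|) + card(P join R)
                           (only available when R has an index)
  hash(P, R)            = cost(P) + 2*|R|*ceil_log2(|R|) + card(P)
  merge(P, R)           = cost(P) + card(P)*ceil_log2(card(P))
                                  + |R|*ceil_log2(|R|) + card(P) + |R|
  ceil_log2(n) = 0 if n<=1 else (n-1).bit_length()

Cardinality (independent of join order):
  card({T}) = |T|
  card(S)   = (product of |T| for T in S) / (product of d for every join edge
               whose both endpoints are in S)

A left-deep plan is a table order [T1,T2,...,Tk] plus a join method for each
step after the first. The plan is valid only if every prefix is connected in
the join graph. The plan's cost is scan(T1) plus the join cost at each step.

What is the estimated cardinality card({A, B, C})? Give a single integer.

Tables in S: A(120), B(120), C(20)
Edges inside S: C-A(d=4), C-B(d=20), A-B(d=30)
numerator = 120 * 120 * 20 = 288000
denominator = 4 * 20 * 30 = 2400
card(S) = 288000 / 2400 = 120

120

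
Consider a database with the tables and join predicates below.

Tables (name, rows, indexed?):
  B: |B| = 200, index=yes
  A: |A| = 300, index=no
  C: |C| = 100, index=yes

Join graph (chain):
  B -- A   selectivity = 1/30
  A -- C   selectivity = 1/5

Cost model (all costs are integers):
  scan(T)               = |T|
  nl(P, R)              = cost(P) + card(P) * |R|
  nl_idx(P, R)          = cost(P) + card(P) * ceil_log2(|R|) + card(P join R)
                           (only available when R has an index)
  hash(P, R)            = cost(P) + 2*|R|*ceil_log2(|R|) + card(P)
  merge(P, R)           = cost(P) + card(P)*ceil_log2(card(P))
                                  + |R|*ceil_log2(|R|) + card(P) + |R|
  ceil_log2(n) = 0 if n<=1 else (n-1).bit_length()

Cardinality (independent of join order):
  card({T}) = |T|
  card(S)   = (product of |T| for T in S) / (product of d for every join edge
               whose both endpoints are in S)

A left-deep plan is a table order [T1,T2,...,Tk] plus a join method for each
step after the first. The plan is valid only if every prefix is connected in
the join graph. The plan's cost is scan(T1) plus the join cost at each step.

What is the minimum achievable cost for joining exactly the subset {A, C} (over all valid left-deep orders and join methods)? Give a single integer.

Selinger DP over subsets of {A,C}:
  {A}: scan cost=300, card=300
  {C}: scan cost=100, card=100
  {AC}: card=6000; try (C,hash)→2000, (A,merge)→3900, (C,merge)→4100, (A,hash)→5600, (C,nl_idx)→8400, (A,nl)→30100 …(+1); best=2000 via (C,hash)

2000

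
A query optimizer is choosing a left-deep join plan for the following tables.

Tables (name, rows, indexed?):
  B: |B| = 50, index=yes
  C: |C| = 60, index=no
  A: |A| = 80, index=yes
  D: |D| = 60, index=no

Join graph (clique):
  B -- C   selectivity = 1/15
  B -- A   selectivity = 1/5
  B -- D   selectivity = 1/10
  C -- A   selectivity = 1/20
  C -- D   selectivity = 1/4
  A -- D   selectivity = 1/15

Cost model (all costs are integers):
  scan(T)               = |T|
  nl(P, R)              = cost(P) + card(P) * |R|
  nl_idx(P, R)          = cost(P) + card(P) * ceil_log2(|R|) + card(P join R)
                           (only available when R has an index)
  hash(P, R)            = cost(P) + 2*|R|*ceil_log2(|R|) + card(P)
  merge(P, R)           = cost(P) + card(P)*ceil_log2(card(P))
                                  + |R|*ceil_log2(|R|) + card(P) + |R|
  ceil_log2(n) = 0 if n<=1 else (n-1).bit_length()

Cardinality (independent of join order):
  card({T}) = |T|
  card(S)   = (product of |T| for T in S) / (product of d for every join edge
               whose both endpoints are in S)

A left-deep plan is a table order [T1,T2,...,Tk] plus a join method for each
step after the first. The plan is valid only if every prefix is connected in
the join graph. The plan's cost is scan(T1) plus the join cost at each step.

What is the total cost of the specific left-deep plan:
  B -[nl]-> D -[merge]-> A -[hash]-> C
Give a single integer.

step 1: scan B: cost=50, card=50
step 2: join D via nl
    card(P join D) = 50*60/(10) = 300
    cost = 50 + 50*60 = 3050
step 3: join A via merge
    card(P join A) = 300*80/(5*15) = 320
    cost = 3050 + 300*9 + 80*7 + 300 + 80 = 6690
step 4: join C via hash
    card(P join C) = 320*60/(15*20*4) = 16
    cost = 6690 + 2*60*6 + 320 = 7730

7730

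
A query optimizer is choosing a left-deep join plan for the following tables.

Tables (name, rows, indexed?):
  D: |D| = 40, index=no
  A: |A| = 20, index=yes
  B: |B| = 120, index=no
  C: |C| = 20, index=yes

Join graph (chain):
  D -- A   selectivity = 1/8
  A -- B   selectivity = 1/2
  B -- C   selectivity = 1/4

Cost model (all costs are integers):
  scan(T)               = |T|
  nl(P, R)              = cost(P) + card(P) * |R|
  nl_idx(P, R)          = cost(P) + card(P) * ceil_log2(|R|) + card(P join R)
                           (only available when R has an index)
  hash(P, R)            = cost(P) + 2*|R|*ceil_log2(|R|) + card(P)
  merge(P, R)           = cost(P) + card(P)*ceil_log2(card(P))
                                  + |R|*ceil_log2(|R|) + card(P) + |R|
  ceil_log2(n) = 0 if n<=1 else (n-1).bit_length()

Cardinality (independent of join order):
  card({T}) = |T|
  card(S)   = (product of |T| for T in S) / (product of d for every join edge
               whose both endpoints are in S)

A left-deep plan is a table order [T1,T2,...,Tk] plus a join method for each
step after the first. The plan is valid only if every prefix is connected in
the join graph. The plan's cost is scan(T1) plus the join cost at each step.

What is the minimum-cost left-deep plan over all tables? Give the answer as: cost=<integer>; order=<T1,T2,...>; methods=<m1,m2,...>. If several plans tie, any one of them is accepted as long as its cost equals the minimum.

cost=7720; order=B,C,A,D; methods=hash,hash,hash

Selinger DP (subsets sized 1..n):
  {D}: scan cost=40, card=40
  {A}: scan cost=20, card=20
  {B}: scan cost=120, card=120
  {C}: scan cost=20, card=20
  {AD}: card=100; try (A,hash)→280, (A,nl_idx)→340, (D,merge)→420, (A,merge)→440, (D,hash)→520, (D,nl)→820 …(+1); best=280 via (A,hash)
  {AB}: card=1200; try (A,hash)→440, (B,merge)→1100, (A,merge)→1200, (B,hash)→1720, (A,nl_idx)→1920, (B,nl)→2420 …(+1); best=440 via (A,hash)
  {BC}: card=600; try (C,hash)→440, (B,merge)→1100, (C,merge)→1200, (C,nl_idx)→1320, (B,hash)→1720, (B,nl)→2420 …(+1); best=440 via (C,hash)
  {ABD}: card=6000; try (B,merge)→2040, (B,hash)→2060, (D,hash)→2120, (B,nl)→12280, (D,merge)→15120, (D,nl)→48440; best=2040 via (B,merge)
  {ABC}: card=6000; try (A,hash)→1240, (C,hash)→1840, (A,merge)→7160, (A,nl_idx)→9440, (C,nl_idx)→12440, (A,nl)→12440 …(+2); best=1240 via (A,hash)
  {ABCD}: card=30000; try (D,hash)→7720, (C,hash)→8240, (C,nl_idx)→62040, (D,merge)→85520, (C,merge)→86160, (C,nl)→122040 …(+1); best=7720 via (D,hash)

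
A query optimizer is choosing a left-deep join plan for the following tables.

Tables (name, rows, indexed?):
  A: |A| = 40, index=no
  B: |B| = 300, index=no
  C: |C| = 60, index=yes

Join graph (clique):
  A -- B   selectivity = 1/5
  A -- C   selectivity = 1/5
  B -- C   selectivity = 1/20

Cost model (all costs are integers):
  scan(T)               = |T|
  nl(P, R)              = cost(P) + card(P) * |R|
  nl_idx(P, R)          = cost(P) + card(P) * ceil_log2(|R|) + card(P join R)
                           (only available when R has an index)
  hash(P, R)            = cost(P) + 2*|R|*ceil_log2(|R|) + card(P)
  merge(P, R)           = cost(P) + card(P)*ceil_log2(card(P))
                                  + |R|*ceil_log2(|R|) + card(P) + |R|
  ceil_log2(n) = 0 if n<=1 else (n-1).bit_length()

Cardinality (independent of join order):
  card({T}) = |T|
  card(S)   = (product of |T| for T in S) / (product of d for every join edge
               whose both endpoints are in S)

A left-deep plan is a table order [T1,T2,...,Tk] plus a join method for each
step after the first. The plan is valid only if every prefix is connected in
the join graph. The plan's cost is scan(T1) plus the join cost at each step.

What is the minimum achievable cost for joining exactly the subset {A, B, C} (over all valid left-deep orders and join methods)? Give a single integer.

2700

Selinger DP over subsets of {A,B,C}:
  {A}: scan cost=40, card=40
  {B}: scan cost=300, card=300
  {C}: scan cost=60, card=60
  {AB}: card=2400; try (A,hash)→1080, (B,merge)→3320, (A,merge)→3580, (B,hash)→5480, (B,nl)→12040, (A,nl)→12300; best=1080 via (A,hash)
  {AC}: card=480; try (A,hash)→600, (C,merge)→740, (C,nl_idx)→760, (A,merge)→760, (C,hash)→800, (C,nl)→2440 …(+1); best=600 via (A,hash)
  {BC}: card=900; try (C,hash)→1320, (C,nl_idx)→3000, (B,merge)→3480, (C,merge)→3720, (B,hash)→5520, (B,nl)→18060 …(+1); best=1320 via (C,hash)
  {ABC}: card=1440; try (A,hash)→2700, (C,hash)→4200, (B,hash)→6480, (B,merge)→8400, (A,merge)→11500, (C,nl_idx)→16920 …(+4); best=2700 via (A,hash)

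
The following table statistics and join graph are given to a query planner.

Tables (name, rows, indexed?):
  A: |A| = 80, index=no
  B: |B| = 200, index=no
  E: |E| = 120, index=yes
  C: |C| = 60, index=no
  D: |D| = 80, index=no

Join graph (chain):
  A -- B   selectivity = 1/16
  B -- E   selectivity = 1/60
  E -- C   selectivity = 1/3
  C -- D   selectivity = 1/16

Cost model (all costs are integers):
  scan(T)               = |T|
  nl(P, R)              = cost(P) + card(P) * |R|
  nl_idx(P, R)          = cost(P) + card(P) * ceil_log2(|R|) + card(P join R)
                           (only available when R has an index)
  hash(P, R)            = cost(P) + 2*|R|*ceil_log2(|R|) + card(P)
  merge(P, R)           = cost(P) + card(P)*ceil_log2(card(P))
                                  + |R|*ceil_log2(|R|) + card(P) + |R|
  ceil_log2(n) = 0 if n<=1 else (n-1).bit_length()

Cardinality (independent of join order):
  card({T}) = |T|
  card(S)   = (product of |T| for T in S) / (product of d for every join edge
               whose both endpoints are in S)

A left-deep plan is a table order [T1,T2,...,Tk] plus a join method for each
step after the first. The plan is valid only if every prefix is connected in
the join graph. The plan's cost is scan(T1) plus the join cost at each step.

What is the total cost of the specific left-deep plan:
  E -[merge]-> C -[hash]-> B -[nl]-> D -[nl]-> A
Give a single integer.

3847100

step 1: scan E: cost=120, card=120
step 2: join C via merge
    card(P join C) = 120*60/(3) = 2400
    cost = 120 + 120*7 + 60*6 + 120 + 60 = 1500
step 3: join B via hash
    card(P join B) = 2400*200/(60) = 8000
    cost = 1500 + 2*200*8 + 2400 = 7100
step 4: join D via nl
    card(P join D) = 8000*80/(16) = 40000
    cost = 7100 + 8000*80 = 647100
step 5: join A via nl
    card(P join A) = 40000*80/(16) = 200000
    cost = 647100 + 40000*80 = 3847100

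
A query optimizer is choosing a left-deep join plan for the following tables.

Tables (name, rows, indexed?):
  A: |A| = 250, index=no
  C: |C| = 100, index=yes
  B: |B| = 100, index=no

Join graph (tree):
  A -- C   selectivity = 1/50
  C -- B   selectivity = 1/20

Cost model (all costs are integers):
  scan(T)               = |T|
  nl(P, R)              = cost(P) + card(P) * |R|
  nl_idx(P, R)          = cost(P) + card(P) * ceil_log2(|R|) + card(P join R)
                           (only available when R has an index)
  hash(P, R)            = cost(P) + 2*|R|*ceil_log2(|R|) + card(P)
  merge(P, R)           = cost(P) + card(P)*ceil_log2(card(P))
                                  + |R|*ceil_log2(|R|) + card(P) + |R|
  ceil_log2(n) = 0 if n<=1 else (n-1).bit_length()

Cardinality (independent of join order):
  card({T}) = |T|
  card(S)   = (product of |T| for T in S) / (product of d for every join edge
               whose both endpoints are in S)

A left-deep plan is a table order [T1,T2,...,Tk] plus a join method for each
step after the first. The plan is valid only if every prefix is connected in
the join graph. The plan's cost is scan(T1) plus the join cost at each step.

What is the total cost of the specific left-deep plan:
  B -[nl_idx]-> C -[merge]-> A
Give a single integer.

step 1: scan B: cost=100, card=100
step 2: join C via nl_idx
    card(P join C) = 100*100/(20) = 500
    cost = 100 + 100*7 + 500 = 1300
step 3: join A via merge
    card(P join A) = 500*250/(50) = 2500
    cost = 1300 + 500*9 + 250*8 + 500 + 250 = 8550

8550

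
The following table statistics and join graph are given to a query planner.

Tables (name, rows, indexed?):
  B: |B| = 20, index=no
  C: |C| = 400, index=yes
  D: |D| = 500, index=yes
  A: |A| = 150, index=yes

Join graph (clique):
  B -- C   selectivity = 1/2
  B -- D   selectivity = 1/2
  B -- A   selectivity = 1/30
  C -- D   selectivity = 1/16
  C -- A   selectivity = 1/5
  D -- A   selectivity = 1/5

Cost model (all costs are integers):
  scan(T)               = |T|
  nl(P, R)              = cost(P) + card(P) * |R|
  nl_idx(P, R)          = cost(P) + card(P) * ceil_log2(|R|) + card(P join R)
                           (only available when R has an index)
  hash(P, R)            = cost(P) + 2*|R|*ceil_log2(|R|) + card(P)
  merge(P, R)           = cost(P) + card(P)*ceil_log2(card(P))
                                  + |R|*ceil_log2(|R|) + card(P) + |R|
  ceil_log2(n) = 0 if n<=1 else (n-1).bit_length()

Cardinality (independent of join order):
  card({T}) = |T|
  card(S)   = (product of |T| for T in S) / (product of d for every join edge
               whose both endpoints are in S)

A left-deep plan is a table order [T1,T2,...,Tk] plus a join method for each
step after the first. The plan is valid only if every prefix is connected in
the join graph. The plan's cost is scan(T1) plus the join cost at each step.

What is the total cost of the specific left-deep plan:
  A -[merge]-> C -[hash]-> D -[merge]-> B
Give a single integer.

step 1: scan A: cost=150, card=150
step 2: join C via merge
    card(P join C) = 150*400/(5) = 12000
    cost = 150 + 150*8 + 400*9 + 150 + 400 = 5500
step 3: join D via hash
    card(P join D) = 12000*500/(16*5) = 75000
    cost = 5500 + 2*500*9 + 12000 = 26500
step 4: join B via merge
    card(P join B) = 75000*20/(2*2*30) = 12500
    cost = 26500 + 75000*17 + 20*5 + 75000 + 20 = 1376620

1376620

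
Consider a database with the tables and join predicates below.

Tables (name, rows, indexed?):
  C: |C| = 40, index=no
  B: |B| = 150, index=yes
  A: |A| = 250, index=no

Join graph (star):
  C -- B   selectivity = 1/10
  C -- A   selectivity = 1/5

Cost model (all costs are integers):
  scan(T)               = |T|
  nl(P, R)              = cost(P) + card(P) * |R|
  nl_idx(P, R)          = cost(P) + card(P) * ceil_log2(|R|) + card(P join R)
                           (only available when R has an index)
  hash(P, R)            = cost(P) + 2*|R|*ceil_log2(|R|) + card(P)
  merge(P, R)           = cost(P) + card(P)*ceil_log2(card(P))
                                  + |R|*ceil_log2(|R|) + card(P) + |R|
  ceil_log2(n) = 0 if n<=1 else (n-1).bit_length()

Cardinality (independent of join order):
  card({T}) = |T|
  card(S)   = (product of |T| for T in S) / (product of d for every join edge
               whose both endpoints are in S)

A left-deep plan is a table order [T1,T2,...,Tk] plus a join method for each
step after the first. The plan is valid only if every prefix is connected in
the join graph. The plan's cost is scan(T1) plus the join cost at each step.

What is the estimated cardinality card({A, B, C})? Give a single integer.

Tables in S: A(250), B(150), C(40)
Edges inside S: C-B(d=10), C-A(d=5)
numerator = 250 * 150 * 40 = 1500000
denominator = 10 * 5 = 50
card(S) = 1500000 / 50 = 30000

30000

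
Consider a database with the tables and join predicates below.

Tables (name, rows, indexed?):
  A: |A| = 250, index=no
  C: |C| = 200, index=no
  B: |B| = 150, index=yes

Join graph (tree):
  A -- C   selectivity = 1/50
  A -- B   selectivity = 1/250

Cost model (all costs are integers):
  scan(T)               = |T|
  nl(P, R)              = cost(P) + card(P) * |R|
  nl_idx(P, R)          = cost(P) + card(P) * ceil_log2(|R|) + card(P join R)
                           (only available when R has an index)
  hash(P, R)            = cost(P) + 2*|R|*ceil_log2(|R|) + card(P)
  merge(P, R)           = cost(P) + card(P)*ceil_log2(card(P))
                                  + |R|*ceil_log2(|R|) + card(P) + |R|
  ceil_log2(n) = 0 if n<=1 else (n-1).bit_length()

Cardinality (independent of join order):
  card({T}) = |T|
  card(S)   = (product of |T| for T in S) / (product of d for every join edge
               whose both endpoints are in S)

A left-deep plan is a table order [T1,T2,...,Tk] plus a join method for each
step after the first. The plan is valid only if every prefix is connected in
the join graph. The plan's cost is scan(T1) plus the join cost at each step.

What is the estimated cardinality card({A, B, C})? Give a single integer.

600

Tables in S: A(250), B(150), C(200)
Edges inside S: A-C(d=50), A-B(d=250)
numerator = 250 * 150 * 200 = 7500000
denominator = 50 * 250 = 12500
card(S) = 7500000 / 12500 = 600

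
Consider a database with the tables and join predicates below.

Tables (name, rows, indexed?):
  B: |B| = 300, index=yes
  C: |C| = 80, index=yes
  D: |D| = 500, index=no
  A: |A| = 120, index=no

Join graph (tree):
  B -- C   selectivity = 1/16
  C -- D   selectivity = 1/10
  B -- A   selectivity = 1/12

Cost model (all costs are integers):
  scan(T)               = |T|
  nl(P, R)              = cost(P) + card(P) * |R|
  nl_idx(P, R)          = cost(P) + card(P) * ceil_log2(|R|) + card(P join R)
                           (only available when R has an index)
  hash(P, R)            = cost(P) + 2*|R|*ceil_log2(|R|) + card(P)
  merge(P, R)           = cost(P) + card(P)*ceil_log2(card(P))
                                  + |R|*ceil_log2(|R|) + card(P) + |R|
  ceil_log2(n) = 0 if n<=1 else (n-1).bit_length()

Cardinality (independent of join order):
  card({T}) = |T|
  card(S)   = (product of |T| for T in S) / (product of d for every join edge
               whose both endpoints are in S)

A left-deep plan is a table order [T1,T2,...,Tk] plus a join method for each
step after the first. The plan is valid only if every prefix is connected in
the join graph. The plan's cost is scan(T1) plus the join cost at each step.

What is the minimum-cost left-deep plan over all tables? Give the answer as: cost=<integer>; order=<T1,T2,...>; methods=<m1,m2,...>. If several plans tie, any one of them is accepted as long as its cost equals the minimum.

cost=28900; order=B,C,A,D; methods=hash,hash,hash

Selinger DP (subsets sized 1..n):
  {B}: scan cost=300, card=300
  {C}: scan cost=80, card=80
  {D}: scan cost=500, card=500
  {A}: scan cost=120, card=120
  {BC}: card=1500; try (C,hash)→1720, (B,nl_idx)→2300, (B,merge)→3720, (C,nl_idx)→3900, (C,merge)→3940, (B,hash)→5560 …(+2); best=1720 via (C,hash)
  {AB}: card=3000; try (A,hash)→2280, (B,merge)→4080, (B,nl_idx)→4200, (A,merge)→4260, (B,hash)→5640, (B,nl)→36120 …(+1); best=2280 via (A,hash)
  {CD}: card=4000; try (C,hash)→2120, (D,merge)→5720, (C,merge)→6140, (C,nl_idx)→8000, (D,hash)→9160, (D,nl)→40080 …(+1); best=2120 via (C,hash)
  {BCD}: card=75000; try (B,hash)→11520, (D,hash)→12220, (D,merge)→24720, (B,merge)→57120, (B,nl_idx)→113120, (D,nl)→751720 …(+1); best=11520 via (B,hash)
  {ABC}: card=15000; try (A,hash)→4900, (C,hash)→6400, (A,merge)→20680, (C,nl_idx)→38280, (C,merge)→41920, (A,nl)→181720 …(+1); best=4900 via (A,hash)
  {ABCD}: card=750000; try (D,hash)→28900, (A,hash)→88200, (D,merge)→234900, (A,merge)→1362480, (D,nl)→7504900, (A,nl)→9011520; best=28900 via (D,hash)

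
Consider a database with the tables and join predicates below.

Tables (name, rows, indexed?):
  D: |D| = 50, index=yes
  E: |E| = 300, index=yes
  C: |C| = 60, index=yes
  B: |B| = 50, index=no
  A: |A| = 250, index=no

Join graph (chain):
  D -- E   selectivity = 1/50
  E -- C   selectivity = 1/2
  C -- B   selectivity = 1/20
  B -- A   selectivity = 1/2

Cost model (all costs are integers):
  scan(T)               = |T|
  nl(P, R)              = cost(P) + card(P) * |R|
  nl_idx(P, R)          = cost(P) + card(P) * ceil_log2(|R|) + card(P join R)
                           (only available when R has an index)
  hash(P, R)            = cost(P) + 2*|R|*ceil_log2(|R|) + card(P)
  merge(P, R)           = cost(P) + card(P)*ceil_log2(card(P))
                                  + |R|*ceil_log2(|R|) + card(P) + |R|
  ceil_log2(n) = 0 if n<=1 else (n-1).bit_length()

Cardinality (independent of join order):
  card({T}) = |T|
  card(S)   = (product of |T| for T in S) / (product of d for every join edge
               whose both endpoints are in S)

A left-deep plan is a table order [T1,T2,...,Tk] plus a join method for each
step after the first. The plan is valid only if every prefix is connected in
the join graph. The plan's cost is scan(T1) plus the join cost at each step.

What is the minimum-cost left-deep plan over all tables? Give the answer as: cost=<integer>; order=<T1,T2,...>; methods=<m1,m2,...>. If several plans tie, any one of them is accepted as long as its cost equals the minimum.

Selinger DP (subsets sized 1..n):
  {D}: scan cost=50, card=50
  {E}: scan cost=300, card=300
  {C}: scan cost=60, card=60
  {B}: scan cost=50, card=50
  {A}: scan cost=250, card=250
  {DE}: card=300; try (E,nl_idx)→800, (D,hash)→1200, (D,nl_idx)→2400, (E,merge)→3400, (D,merge)→3650, (E,hash)→5500 …(+2); best=800 via (E,nl_idx)
  {CE}: card=9000; try (C,hash)→1320, (E,merge)→3480, (C,merge)→3720, (E,hash)→5520, (E,nl_idx)→9600, (C,nl_idx)→11100 …(+2); best=1320 via (C,hash)
  {BC}: card=150; try (C,nl_idx)→500, (B,hash)→720, (C,hash)→820, (C,merge)→820, (B,merge)→830, (C,nl)→3050 …(+1); best=500 via (C,nl_idx)
  {AB}: card=6250; try (B,hash)→1100, (A,merge)→2650, (B,merge)→2850, (A,hash)→4100, (A,nl)→12550, (B,nl)→12750; best=1100 via (B,hash)
  {CDE}: card=9000; try (C,hash)→1820, (C,merge)→4220, (D,hash)→10920, (C,nl_idx)→11600, (C,nl)→18800, (D,nl_idx)→64320 …(+2); best=1820 via (C,hash)
  {BCE}: card=22500; try (E,merge)→4850, (E,hash)→6050, (B,hash)→10920, (E,nl_idx)→24350, (E,nl)→45500, (B,merge)→136670 …(+1); best=4850 via (E,merge)
  {ABC}: card=18750; try (A,merge)→4100, (A,hash)→4650, (C,hash)→8070, (A,nl)→38000, (C,nl_idx)→57350, (C,merge)→89020 …(+1); best=4100 via (A,merge)
  {BCDE}: card=22500; try (B,hash)→11420, (D,hash)→27950, (B,merge)→137170, (D,nl_idx)→162350, (D,merge)→365200, (B,nl)→451820 …(+1); best=11420 via (B,hash)
  {ABCE}: card=2812500; try (E,hash)→28250, (A,hash)→31350, (E,merge)→307100, (A,merge)→367100, (E,nl_idx)→2985350, (E,nl)→5629100 …(+1); best=28250 via (E,hash)
  {ABCDE}: card=2812500; try (A,hash)→37920, (A,merge)→373670, (D,hash)→2841350, (A,nl)→5636420, (D,nl_idx)→19715750, (D,merge)→64716100 …(+1); best=37920 via (A,hash)

cost=37920; order=D,E,C,B,A; methods=nl_idx,hash,hash,hash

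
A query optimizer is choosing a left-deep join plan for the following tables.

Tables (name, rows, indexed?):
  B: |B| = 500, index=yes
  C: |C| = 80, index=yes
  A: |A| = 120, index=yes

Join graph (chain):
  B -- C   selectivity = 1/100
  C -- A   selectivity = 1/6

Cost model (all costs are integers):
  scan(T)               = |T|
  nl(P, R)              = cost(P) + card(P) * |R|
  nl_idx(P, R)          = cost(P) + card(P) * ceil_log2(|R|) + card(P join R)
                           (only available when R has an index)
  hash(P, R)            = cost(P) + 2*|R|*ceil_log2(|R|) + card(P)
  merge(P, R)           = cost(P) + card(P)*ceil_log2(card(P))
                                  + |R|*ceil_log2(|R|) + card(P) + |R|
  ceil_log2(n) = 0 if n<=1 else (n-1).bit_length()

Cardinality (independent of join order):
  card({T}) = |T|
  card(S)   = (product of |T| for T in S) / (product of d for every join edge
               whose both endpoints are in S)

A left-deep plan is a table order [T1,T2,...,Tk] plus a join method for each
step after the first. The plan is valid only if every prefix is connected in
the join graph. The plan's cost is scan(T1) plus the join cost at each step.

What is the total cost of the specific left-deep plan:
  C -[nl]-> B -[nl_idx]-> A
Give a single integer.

step 1: scan C: cost=80, card=80
step 2: join B via nl
    card(P join B) = 80*500/(100) = 400
    cost = 80 + 80*500 = 40080
step 3: join A via nl_idx
    card(P join A) = 400*120/(6) = 8000
    cost = 40080 + 400*7 + 8000 = 50880

50880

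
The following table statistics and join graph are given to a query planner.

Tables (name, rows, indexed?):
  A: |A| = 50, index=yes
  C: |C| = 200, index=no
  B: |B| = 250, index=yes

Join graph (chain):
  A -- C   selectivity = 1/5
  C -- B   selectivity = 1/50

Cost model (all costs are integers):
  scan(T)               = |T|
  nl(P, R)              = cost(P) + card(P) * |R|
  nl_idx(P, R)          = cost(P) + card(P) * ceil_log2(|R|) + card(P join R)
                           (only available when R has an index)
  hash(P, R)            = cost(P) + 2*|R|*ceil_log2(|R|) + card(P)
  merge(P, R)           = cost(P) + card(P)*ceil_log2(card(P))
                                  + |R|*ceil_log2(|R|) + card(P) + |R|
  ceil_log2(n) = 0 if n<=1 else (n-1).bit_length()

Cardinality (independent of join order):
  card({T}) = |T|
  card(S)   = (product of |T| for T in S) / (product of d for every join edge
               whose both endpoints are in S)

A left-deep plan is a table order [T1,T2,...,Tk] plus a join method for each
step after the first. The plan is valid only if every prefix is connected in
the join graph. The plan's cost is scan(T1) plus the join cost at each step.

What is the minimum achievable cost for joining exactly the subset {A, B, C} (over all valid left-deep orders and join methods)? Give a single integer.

4400

Selinger DP over subsets of {A,B,C}:
  {A}: scan cost=50, card=50
  {C}: scan cost=200, card=200
  {B}: scan cost=250, card=250
  {AC}: card=2000; try (A,hash)→1000, (C,merge)→2200, (A,merge)→2350, (C,hash)→3300, (A,nl_idx)→3400, (C,nl)→10050 …(+1); best=1000 via (A,hash)
  {BC}: card=1000; try (B,nl_idx)→2800, (C,hash)→3700, (B,merge)→4250, (C,merge)→4300, (B,hash)→4400, (B,nl)→50200 …(+1); best=2800 via (B,nl_idx)
  {ABC}: card=10000; try (A,hash)→4400, (B,hash)→7000, (A,merge)→14150, (A,nl_idx)→18800, (B,nl_idx)→27000, (B,merge)→27250 …(+2); best=4400 via (A,hash)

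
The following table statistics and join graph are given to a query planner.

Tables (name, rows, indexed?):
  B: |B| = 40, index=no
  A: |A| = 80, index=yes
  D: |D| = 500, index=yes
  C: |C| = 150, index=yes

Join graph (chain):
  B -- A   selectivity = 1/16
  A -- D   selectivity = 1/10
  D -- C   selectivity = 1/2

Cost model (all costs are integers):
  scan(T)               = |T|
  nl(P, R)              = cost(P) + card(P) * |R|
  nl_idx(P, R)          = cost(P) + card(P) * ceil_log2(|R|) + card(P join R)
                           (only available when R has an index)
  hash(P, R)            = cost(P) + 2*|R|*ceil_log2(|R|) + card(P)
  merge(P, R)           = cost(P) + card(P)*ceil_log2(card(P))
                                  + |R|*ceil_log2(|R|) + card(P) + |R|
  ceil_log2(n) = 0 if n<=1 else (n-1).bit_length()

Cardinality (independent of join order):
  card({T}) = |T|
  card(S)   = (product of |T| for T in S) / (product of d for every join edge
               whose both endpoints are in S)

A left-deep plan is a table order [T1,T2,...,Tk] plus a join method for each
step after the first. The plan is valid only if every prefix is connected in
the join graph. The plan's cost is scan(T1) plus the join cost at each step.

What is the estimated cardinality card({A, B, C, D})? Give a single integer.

750000

Tables in S: A(80), B(40), C(150), D(500)
Edges inside S: B-A(d=16), A-D(d=10), D-C(d=2)
numerator = 80 * 40 * 150 * 500 = 240000000
denominator = 16 * 10 * 2 = 320
card(S) = 240000000 / 320 = 750000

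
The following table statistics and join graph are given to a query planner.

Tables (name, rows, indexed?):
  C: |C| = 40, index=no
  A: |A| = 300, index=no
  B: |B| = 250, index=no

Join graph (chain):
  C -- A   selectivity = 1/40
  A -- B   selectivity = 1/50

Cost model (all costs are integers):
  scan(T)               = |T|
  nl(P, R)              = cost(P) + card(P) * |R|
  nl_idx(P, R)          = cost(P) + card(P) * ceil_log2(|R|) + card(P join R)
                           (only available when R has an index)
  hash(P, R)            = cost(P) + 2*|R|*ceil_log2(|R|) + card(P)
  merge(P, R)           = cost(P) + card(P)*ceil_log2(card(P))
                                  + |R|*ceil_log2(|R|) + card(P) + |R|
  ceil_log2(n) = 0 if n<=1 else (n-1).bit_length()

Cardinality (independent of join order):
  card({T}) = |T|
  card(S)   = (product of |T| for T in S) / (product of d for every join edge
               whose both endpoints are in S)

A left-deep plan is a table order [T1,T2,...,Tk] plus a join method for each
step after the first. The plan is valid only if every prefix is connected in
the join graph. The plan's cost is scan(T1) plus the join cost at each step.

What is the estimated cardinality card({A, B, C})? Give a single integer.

Tables in S: A(300), B(250), C(40)
Edges inside S: C-A(d=40), A-B(d=50)
numerator = 300 * 250 * 40 = 3000000
denominator = 40 * 50 = 2000
card(S) = 3000000 / 2000 = 1500

1500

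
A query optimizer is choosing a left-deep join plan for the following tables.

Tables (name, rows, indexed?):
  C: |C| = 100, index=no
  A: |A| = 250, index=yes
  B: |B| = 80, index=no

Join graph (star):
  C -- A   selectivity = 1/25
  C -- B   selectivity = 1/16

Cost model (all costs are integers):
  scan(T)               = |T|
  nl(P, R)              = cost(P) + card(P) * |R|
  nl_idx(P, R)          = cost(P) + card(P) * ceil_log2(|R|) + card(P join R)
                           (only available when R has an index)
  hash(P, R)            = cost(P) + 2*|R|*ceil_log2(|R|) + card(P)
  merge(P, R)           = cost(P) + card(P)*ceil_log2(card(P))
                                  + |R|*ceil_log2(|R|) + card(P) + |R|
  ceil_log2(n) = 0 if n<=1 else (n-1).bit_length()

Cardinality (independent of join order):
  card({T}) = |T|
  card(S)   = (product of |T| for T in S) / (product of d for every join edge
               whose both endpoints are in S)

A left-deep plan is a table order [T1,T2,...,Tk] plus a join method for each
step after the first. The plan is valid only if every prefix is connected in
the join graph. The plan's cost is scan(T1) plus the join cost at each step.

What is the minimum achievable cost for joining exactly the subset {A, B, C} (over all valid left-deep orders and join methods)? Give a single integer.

Selinger DP over subsets of {A,B,C}:
  {C}: scan cost=100, card=100
  {A}: scan cost=250, card=250
  {B}: scan cost=80, card=80
  {AC}: card=1000; try (C,hash)→1900, (A,nl_idx)→1900, (A,merge)→3150, (C,merge)→3300, (A,hash)→4200, (A,nl)→25100 …(+1); best=1900 via (C,hash)
  {BC}: card=500; try (B,hash)→1320, (C,merge)→1520, (B,merge)→1540, (C,hash)→1560, (C,nl)→8080, (B,nl)→8100; best=1320 via (B,hash)
  {ABC}: card=5000; try (B,hash)→4020, (A,hash)→5820, (A,merge)→8570, (A,nl_idx)→10320, (B,merge)→13540, (B,nl)→81900 …(+1); best=4020 via (B,hash)

4020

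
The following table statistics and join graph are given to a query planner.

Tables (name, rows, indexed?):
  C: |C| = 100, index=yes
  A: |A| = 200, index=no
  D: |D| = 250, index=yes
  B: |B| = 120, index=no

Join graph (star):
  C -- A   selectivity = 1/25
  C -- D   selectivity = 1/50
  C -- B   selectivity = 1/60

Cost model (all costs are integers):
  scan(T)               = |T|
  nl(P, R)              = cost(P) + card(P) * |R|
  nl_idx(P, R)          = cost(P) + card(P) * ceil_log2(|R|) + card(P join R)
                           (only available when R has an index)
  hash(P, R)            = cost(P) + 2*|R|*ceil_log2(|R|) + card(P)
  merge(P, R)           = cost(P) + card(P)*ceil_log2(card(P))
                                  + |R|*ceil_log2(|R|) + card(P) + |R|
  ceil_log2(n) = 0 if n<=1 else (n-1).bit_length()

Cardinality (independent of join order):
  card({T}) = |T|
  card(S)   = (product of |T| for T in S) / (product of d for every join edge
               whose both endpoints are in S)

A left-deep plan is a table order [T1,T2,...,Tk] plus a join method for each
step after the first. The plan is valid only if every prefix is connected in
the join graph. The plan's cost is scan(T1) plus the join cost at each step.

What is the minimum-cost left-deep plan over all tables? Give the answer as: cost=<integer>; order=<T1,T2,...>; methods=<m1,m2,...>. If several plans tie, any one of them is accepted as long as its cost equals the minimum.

Selinger DP (subsets sized 1..n):
  {C}: scan cost=100, card=100
  {A}: scan cost=200, card=200
  {D}: scan cost=250, card=250
  {B}: scan cost=120, card=120
  {AC}: card=800; try (C,hash)→1800, (C,nl_idx)→2400, (A,merge)→2700, (C,merge)→2800, (A,hash)→3400, (A,nl)→20100 …(+1); best=1800 via (C,hash)
  {CD}: card=500; try (D,nl_idx)→1400, (C,hash)→1900, (C,nl_idx)→2500, (D,merge)→3150, (C,merge)→3300, (D,hash)→4200 …(+2); best=1400 via (D,nl_idx)
  {BC}: card=200; try (C,nl_idx)→1160, (C,hash)→1640, (B,merge)→1860, (C,merge)→1880, (B,hash)→1880, (B,nl)→12100 …(+1); best=1160 via (C,nl_idx)
  {ACD}: card=4000; try (A,hash)→5100, (D,hash)→6600, (A,merge)→8200, (D,nl_idx)→12200, (D,merge)→12850, (A,nl)→101400 …(+1); best=5100 via (A,hash)
  {ABC}: card=1600; try (B,hash)→4280, (A,hash)→4560, (A,merge)→4760, (B,merge)→11560, (A,nl)→41160, (B,nl)→97800; best=4280 via (B,hash)
  {BCD}: card=1000; try (B,hash)→3580, (D,nl_idx)→3760, (D,merge)→5210, (D,hash)→5360, (B,merge)→7360, (D,nl)→51160 …(+1); best=3580 via (B,hash)
  {ABCD}: card=8000; try (A,hash)→7780, (D,hash)→9880, (B,hash)→10780, (A,merge)→16380, (D,nl_idx)→25080, (D,merge)→25730 …(+4); best=7780 via (A,hash)

cost=7780; order=C,D,B,A; methods=nl_idx,hash,hash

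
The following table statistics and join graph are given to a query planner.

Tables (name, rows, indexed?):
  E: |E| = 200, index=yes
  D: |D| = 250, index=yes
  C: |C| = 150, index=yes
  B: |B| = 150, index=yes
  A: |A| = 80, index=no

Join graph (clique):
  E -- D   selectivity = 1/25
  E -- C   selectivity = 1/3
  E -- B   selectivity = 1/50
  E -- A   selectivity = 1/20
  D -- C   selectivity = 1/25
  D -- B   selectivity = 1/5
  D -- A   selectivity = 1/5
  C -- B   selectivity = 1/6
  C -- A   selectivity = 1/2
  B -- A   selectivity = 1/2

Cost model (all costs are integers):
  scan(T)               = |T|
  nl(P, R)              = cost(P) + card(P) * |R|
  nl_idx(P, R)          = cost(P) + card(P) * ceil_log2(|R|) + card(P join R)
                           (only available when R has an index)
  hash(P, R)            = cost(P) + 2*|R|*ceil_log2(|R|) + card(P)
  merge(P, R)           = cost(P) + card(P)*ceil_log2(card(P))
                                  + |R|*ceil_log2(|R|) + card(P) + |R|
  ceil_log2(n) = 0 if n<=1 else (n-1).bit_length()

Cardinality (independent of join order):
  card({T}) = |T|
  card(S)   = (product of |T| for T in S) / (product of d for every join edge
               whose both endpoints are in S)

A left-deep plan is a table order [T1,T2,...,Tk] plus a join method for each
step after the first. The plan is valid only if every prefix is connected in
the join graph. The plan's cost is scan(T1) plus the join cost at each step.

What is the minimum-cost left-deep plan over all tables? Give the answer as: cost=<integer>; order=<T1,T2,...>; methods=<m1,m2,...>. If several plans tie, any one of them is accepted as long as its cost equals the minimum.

Selinger DP (subsets sized 1..n):
  {E}: scan cost=200, card=200
  {D}: scan cost=250, card=250
  {C}: scan cost=150, card=150
  {B}: scan cost=150, card=150
  {A}: scan cost=80, card=80
  {DE}: card=2000; try (E,hash)→3700, (D,nl_idx)→3800, (E,nl_idx)→4250, (D,merge)→4250, (E,merge)→4300, (D,hash)→4400 …(+2); best=3700 via (E,hash)
  {CE}: card=10000; try (C,hash)→2800, (E,merge)→3300, (C,merge)→3350, (E,hash)→3500, (E,nl_idx)→11350, (C,nl_idx)→11800 …(+2); best=2800 via (C,hash)
  {BE}: card=600; try (E,nl_idx)→1950, (B,nl_idx)→2400, (B,hash)→2800, (E,merge)→3300, (B,merge)→3350, (E,hash)→3500 …(+2); best=1950 via (E,nl_idx)
  {AE}: card=800; try (E,nl_idx)→1520, (A,hash)→1520, (E,merge)→2520, (A,merge)→2640, (E,hash)→3360, (E,nl)→16080 …(+1); best=1520 via (E,nl_idx)
  {CD}: card=1500; try (D,nl_idx)→2850, (C,hash)→2900, (D,merge)→3750, (C,nl_idx)→3750, (C,merge)→3850, (D,hash)→4300 …(+2); best=2850 via (D,nl_idx)
  {BD}: card=7500; try (B,hash)→2900, (D,merge)→3750, (B,merge)→3850, (D,hash)→4300, (D,nl_idx)→8850, (B,nl_idx)→9750 …(+2); best=2900 via (B,hash)
  {AD}: card=4000; try (A,hash)→1620, (D,merge)→2970, (A,merge)→3140, (D,hash)→4160, (D,nl_idx)→4720, (D,nl)→20080 …(+1); best=1620 via (A,hash)
  {BC}: card=3750; try (C,hash)→2700, (B,hash)→2700, (C,merge)→2850, (B,merge)→2850, (C,nl_idx)→5100, (B,nl_idx)→5100 …(+2); best=2700 via (C,hash)
  {AC}: card=6000; try (A,hash)→1420, (C,merge)→2070, (A,merge)→2140, (C,hash)→2560, (C,nl_idx)→6720, (C,nl)→12080 …(+1); best=1420 via (A,hash)
  {AB}: card=6000; try (A,hash)→1420, (B,merge)→2070, (A,merge)→2140, (B,hash)→2560, (B,nl_idx)→6720, (B,nl)→12080 …(+1); best=1420 via (A,hash)
  {CDE}: card=4000; try (E,hash)→7550, (C,hash)→8100, (D,hash)→16800, (E,nl_idx)→18850, (E,merge)→22650, (C,nl_idx)→23700 …(+6); best=7550 via (E,hash)
  {BDE}: card=1200; try (D,hash)→6550, (D,nl_idx)→7950, (B,hash)→8100, (D,merge)→10800, (E,hash)→13600, (B,nl_idx)→20900 …(+6); best=6550 via (D,hash)
  {ADE}: card=1600; try (D,hash)→6320, (A,hash)→6820, (E,hash)→8820, (D,nl_idx)→9520, (D,merge)→12570, (A,merge)→28340 …(+5); best=6320 via (D,hash)
  {BCE}: card=5000; try (C,hash)→4950, (E,hash)→9650, (C,merge)→9900, (C,nl_idx)→11750, (B,hash)→15200, (E,nl_idx)→37700 …(+6); best=4950 via (C,hash)
  {ACE}: card=20000; try (C,hash)→4720, (E,hash)→10620, (C,merge)→11670, (A,hash)→13920, (C,nl_idx)→27920, (E,nl_idx)→69420 …(+5); best=4720 via (C,hash)
  {ABE}: card=1200; try (A,hash)→3670, (B,hash)→4720, (B,nl_idx)→9120, (A,merge)→9190, (E,hash)→10620, (B,merge)→11670 …(+5); best=3670 via (A,hash)
  {BCD}: card=7500; try (B,hash)→6750, (D,hash)→10450, (C,hash)→12800, (B,merge)→22200, (B,nl_idx)→22350, (D,nl_idx)→40200 …(+6); best=6750 via (B,hash)
  {ACD}: card=12000; try (A,hash)→5470, (C,hash)→8020, (D,hash)→11420, (A,merge)→21490, (C,nl_idx)→45620, (C,merge)→54970 …(+5); best=5470 via (A,hash)
  {ABD}: card=60000; try (B,hash)→8020, (D,hash)→11420, (A,hash)→11520, (B,merge)→54970, (D,merge)→87670, (B,nl_idx)→93620 …(+5); best=8020 via (B,hash)
  {ABC}: card=75000; try (A,hash)→7570, (C,hash)→9820, (B,hash)→9820, (A,merge)→52090, (C,merge)→86770, (B,merge)→86770 …(+5); best=7570 via (A,hash)
  {BCDE}: card=400; try (C,hash)→10150, (D,hash)→13950, (B,hash)→13950, (C,nl_idx)→16550, (E,hash)→17450, (C,merge)→22300 …(+10); best=10150 via (C,hash)
  {ACDE}: card=1600; try (C,hash)→10320, (A,hash)→12670, (E,hash)→20670, (C,nl_idx)→20720, (C,merge)→26870, (D,hash)→28720 …(+9); best=10320 via (C,hash)
  {ABDE}: card=480; try (D,hash)→8870, (A,hash)→8870, (B,hash)→10320, (D,nl_idx)→13750, (B,nl_idx)→19600, (D,merge)→20320 …(+9); best=8870 via (D,hash)
  {ABCE}: card=5000; try (C,hash)→7270, (A,hash)→11070, (C,nl_idx)→18270, (C,merge)→19420, (B,hash)→27120, (A,merge)→75590 …(+9); best=7270 via (C,hash)
  {ABCD}: card=30000; try (A,hash)→15370, (B,hash)→19870, (C,hash)→70420, (D,hash)→86570, (A,merge)→112390, (B,nl_idx)→131470 …(+9); best=15370 via (A,hash)
  {ABCDE}: card=80; try (A,hash)→11670, (C,hash)→11750, (C,nl_idx)→12790, (B,hash)→14320, (A,merge)→14790, (C,merge)→15020 …(+13); best=11670 via (A,hash)

cost=11670; order=B,E,D,C,A; methods=nl_idx,hash,hash,hash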